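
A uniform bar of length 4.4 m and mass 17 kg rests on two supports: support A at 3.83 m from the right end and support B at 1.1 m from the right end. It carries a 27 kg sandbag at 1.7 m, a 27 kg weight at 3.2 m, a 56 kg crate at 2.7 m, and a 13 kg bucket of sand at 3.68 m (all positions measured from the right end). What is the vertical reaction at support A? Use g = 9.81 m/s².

Choose support B as the axis so its reaction then has zero moment arm.
Beam weight: 17 × 9.81 = 166.8 N down at 2.2 m → arm 1.1 m, τ = 166.8 × 1.1 = 183.5 N·m counterclockwise.
Sandbag: 27 × 9.81 = 264.9 N down at 1.7 m → arm 0.6 m, τ = 264.9 × 0.6 = 158.9 N·m counterclockwise.
Weight: 27 × 9.81 = 264.9 N down at 3.2 m → arm 2.1 m, τ = 264.9 × 2.1 = 556.3 N·m counterclockwise.
Crate: 56 × 9.81 = 549.4 N down at 2.7 m → arm 1.6 m, τ = 549.4 × 1.6 = 879 N·m counterclockwise.
Bucket of sand: 13 × 9.81 = 127.5 N down at 3.68 m → arm 2.58 m, τ = 127.5 × 2.58 = 328.9 N·m counterclockwise.
Net load moment about support B = 2107 N·m counterclockwise.
Reaction R at support A is upward at 3.83 m, arm 2.73 m → moment R × 2.73 clockwise.
Balancing moments: R × 2.73 = 2107, giving R = 772 N.

R_A ≈ 772 N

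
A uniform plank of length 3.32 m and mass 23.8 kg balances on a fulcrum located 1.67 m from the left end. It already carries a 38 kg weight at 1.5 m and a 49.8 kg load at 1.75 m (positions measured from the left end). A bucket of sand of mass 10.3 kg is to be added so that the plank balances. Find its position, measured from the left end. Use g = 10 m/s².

x ≈ 1.93 m from the left end

Taking torques about the fulcrum (at 1.67 m from the left end):
Beam weight: 23.8 × 10 = 238 N down at 1.66 m → arm 0.01 m, τ = 238 × 0.01 = 2.38 N·m counterclockwise.
Weight: 38 × 10 = 380 N down at 1.5 m → arm 0.17 m, τ = 380 × 0.17 = 64.6 N·m counterclockwise.
Load: 49.8 × 10 = 498 N down at 1.75 m → arm 0.08 m, τ = 498 × 0.08 = 39.84 N·m clockwise.
Net moment of existing loads = 27.14 N·m counterclockwise.
The bucket of sand weighs 10.3 × 10 = 103 N and must supply an equal clockwise moment, so its lever arm about the fulcrum is 27.14 / 103 = 0.263 m.
That puts it at 1.67 + 0.263 = 1.93 m from the left end.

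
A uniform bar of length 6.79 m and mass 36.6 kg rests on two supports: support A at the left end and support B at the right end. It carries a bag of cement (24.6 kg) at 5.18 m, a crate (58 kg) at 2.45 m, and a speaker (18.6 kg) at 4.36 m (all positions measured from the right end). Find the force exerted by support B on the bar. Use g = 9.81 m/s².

R_B ≈ 666 N

Taking torques about support A:
Beam weight: 36.6 × 9.81 = 359 N down at 3.395 m → arm 3.395 m, τ = 359 × 3.395 = 1219 N·m clockwise.
Bag of cement: 24.6 × 9.81 = 241.3 N down at 5.18 m → arm 1.61 m, τ = 241.3 × 1.61 = 388.5 N·m clockwise.
Crate: 58 × 9.81 = 569 N down at 2.45 m → arm 4.34 m, τ = 569 × 4.34 = 2469 N·m clockwise.
Speaker: 18.6 × 9.81 = 182.5 N down at 4.36 m → arm 2.43 m, τ = 182.5 × 2.43 = 443.5 N·m clockwise.
Net load moment about support A = 4520 N·m clockwise.
Reaction R at support B is upward at 0 m, arm 6.79 m → moment R × 6.79 counterclockwise.
Setting net torque to zero: R × 6.79 = 4520 → R = 666 N.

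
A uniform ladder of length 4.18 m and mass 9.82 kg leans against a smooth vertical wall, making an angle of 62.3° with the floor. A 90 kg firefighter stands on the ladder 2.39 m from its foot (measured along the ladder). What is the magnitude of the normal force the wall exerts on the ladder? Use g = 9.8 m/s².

N_wall ≈ 290 N

Taking torques about the foot of the ladder:
Ladder weight 9.82×9.8 = 96.24 N acts at 2.09 m along the ladder; its horizontal arm is 2.09·cos62.3° = 0.9715 m → τ = 93.5 N·m clockwise.
Firefighter: 90×9.8 = 882 N at 2.39 m → arm 1.111 m → τ = 979.9 N·m clockwise.
Wall normal N acts horizontally at the top; its moment arm is the height L sinθ = 4.18·sin62.3° = 3.701 m, counterclockwise.
For rotational equilibrium, N × 3.701 = 1073, so N = 290 N.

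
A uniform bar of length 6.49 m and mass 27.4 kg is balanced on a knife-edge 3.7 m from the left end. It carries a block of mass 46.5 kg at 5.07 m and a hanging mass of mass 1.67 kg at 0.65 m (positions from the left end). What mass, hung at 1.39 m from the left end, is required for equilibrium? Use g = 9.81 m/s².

m ≈ 20 kg

Sum moments about the knife-edge (at 3.7 m from the left end) (the support reaction has zero arm there).
Beam weight: 27.4 × 9.81 = 268.8 N down at 3.245 m → arm 0.455 m, τ = 268.8 × 0.455 = 122.3 N·m counterclockwise.
Block: 46.5 × 9.81 = 456.2 N down at 5.07 m → arm 1.37 m, τ = 456.2 × 1.37 = 625 N·m clockwise.
Hanging mass: 1.67 × 9.81 = 16.38 N down at 0.65 m → arm 3.05 m, τ = 16.38 × 3.05 = 49.96 N·m counterclockwise.
Net moment of known loads = 452.7 N·m clockwise.
An unknown mass m at 1.39 m has arm 2.31 m; its moment is m·g·2.31 counterclockwise.
Balancing moments: m × 9.81 × 2.31 = 452.7, giving m = 452.7 / (9.81 × 2.31) = 20 kg.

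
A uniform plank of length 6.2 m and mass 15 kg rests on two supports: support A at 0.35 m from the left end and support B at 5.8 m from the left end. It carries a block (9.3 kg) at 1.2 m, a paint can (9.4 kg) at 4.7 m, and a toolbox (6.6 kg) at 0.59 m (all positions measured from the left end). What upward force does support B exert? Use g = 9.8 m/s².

R_B ≈ 165 N

Sum moments about support A (its reaction then has zero moment arm).
Beam weight: 15 × 9.8 = 147 N down at 3.1 m → arm 2.75 m, τ = 147 × 2.75 = 404.2 N·m clockwise.
Block: 9.3 × 9.8 = 91.14 N down at 1.2 m → arm 0.85 m, τ = 91.14 × 0.85 = 77.47 N·m clockwise.
Paint can: 9.4 × 9.8 = 92.12 N down at 4.7 m → arm 4.35 m, τ = 92.12 × 4.35 = 400.7 N·m clockwise.
Toolbox: 6.6 × 9.8 = 64.68 N down at 0.59 m → arm 0.24 m, τ = 64.68 × 0.24 = 15.52 N·m clockwise.
Net load moment about support A = 897.9 N·m clockwise.
Reaction R at support B is upward at 5.8 m, arm 5.45 m → moment R × 5.45 counterclockwise.
Στ = 0 ⇒ R × 5.45 = 897.9 ⇒ R = 165 N.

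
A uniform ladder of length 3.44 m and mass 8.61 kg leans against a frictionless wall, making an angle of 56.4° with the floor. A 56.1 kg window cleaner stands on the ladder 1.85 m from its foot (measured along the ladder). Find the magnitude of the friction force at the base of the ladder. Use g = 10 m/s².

f ≈ 229 N

Taking torques about the foot of the ladder:
Ladder weight 8.61×10 = 86.1 N acts at 1.72 m along the ladder; its horizontal arm is 1.72·cos56.4° = 0.9518 m → τ = 81.95 N·m clockwise.
Window cleaner: 56.1×10 = 561 N at 1.85 m → arm 1.024 m → τ = 574.5 N·m clockwise.
Wall normal N acts horizontally at the top; its moment arm is the height L sinθ = 3.44·sin56.4° = 2.865 m, counterclockwise.
For rotational equilibrium, N × 2.865 = 656.5, so N = 229 N.
ΣFx = 0: friction at the foot balances the wall's push, so f = N_wall = 229 N.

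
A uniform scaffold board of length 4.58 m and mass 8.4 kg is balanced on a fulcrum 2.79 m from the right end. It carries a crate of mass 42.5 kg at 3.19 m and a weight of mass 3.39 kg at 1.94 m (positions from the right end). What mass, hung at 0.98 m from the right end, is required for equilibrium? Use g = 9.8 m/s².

m ≈ 5.48 kg

Taking torques about the fulcrum (at 2.79 m from the right end):
Beam weight: 8.4 × 9.8 = 82.32 N down at 2.29 m → arm 0.5 m, τ = 82.32 × 0.5 = 41.16 N·m clockwise.
Crate: 42.5 × 9.8 = 416.5 N down at 3.19 m → arm 0.4 m, τ = 416.5 × 0.4 = 166.6 N·m counterclockwise.
Weight: 3.39 × 9.8 = 33.22 N down at 1.94 m → arm 0.85 m, τ = 33.22 × 0.85 = 28.24 N·m clockwise.
Net moment of known loads = 97.2 N·m counterclockwise.
An unknown mass m at 0.98 m has arm 1.81 m; its moment is m·g·1.81 clockwise.
Balancing moments: m × 9.8 × 1.81 = 97.2, giving m = 97.2 / (9.8 × 1.81) = 5.48 kg.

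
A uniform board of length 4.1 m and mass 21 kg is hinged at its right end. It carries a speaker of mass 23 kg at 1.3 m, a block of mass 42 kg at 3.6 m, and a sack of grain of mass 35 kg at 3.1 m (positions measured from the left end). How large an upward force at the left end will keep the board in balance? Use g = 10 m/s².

F ≈ 399 N

About the right end:
Beam weight: 21 × 10 = 210 N down at 2.05 m → arm 2.05 m, τ = 210 × 2.05 = 430.5 N·m counterclockwise.
Speaker: 23 × 10 = 230 N down at 1.3 m → arm 2.8 m, τ = 230 × 2.8 = 644 N·m counterclockwise.
Block: 42 × 10 = 420 N down at 3.6 m → arm 0.5 m, τ = 420 × 0.5 = 210 N·m counterclockwise.
Sack of grain: 35 × 10 = 350 N down at 3.1 m → arm 1 m, τ = 350 × 1 = 350 N·m counterclockwise.
Net moment of the loads = 1634 N·m counterclockwise.
The upward force F acts at the left end, arm 4.1 m, giving F × 4.1 clockwise.
Balancing moments: F × 4.1 = 1634, giving F = 1634 / 4.1 = 399 N.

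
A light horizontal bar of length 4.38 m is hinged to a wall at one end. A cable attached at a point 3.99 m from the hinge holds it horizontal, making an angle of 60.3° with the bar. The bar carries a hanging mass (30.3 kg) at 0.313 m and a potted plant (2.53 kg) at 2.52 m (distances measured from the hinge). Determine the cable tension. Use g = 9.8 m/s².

T ≈ 44.8 N

Sum moments about the hinge (the unknown hinge reaction has zero arm there).
Hanging mass: 30.3 × 9.8 = 296.9 N down at 0.313 m → arm 0.313 m, τ = 296.9 × 0.313 = 92.93 N·m clockwise.
Potted plant: 2.53 × 9.8 = 24.79 N down at 2.52 m → arm 2.52 m, τ = 24.79 × 2.52 = 62.47 N·m clockwise.
Total clockwise load moment = 155.4 N·m.
The cable tension T acts at 3.99 m; only its component perpendicular to the bar, T sinθ, produces torque. sin 60.3° = 0.8686.
Setting net torque to zero: T × 3.99 × 0.8686 = 155.4 → T = 155.4 / 3.466 = 44.8 N.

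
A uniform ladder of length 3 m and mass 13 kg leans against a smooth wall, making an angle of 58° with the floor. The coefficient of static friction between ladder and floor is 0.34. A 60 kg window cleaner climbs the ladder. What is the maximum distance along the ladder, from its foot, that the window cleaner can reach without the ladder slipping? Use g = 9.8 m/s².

Choose the foot of the ladder as the axis so the floor normal and friction both act there and drop out.
Ladder weight 13×9.8 = 127.4 N acts at 1.5 m along the ladder; its horizontal arm is 1.5·cos58° = 0.7949 m → τ = 101.3 N·m clockwise.
Window cleaner weight 60×9.8 = 588 N at distance d → arm d·cos58° → τ = 588·d·0.5299 clockwise.
Wall normal N at the top has arm L sinθ = 2.544 m counterclockwise, so Στ = 0 gives N·2.544 = 101.3 + 311.6·d.
ΣFy = 0 ⇒ N_floor = 715.4 N, so the maximum friction is μ_s·N_floor = 0.34×715.4 = 243.2 N. ΣFx = 0 ⇒ N_wall = f, so at the slipping point N = 243.2 N.
Substituting: 243.2×2.544 = 101.3 + 311.6·d ⇒ d = (618.7 − 101.3) / 311.6 = 1.66 m.

d ≈ 1.66 m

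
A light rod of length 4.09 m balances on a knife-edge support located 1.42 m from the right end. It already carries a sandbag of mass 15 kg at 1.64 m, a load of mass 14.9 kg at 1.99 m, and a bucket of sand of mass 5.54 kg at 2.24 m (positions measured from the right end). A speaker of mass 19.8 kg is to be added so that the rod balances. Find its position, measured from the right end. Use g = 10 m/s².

Take moments about the knife-edge support (at 1.42 m from the right end).
Sandbag: 15 × 10 = 150 N down at 1.64 m → arm 0.22 m, τ = 150 × 0.22 = 33 N·m counterclockwise.
Load: 14.9 × 10 = 149 N down at 1.99 m → arm 0.57 m, τ = 149 × 0.57 = 84.93 N·m counterclockwise.
Bucket of sand: 5.54 × 10 = 55.4 N down at 2.24 m → arm 0.82 m, τ = 55.4 × 0.82 = 45.43 N·m counterclockwise.
Net moment of existing loads = 163.4 N·m counterclockwise.
The speaker weighs 19.8 × 10 = 198 N and must supply an equal clockwise moment, so its lever arm about the knife-edge support is 163.4 / 198 = 0.825 m.
That puts it at 1.42 − 0.825 = 0.595 m from the right end.

x ≈ 0.595 m from the right end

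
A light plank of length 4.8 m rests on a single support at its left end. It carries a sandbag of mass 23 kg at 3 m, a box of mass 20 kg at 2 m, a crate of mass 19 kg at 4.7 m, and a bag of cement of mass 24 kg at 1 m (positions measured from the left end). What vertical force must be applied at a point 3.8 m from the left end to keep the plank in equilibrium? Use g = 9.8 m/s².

Taking torques about the left end:
Sandbag: 23 × 9.8 = 225.4 N down at 3 m → arm 3 m, τ = 225.4 × 3 = 676.2 N·m clockwise.
Box: 20 × 9.8 = 196 N down at 2 m → arm 2 m, τ = 196 × 2 = 392 N·m clockwise.
Crate: 19 × 9.8 = 186.2 N down at 4.7 m → arm 4.7 m, τ = 186.2 × 4.7 = 875.1 N·m clockwise.
Bag of cement: 24 × 9.8 = 235.2 N down at 1 m → arm 1 m, τ = 235.2 × 1 = 235.2 N·m clockwise.
Net moment of the loads = 2178 N·m clockwise.
The upward force F acts at a point 3.8 m from the left end, arm 3.8 m, giving F × 3.8 counterclockwise.
For rotational equilibrium, F × 3.8 = 2178, so F = 2178 / 3.8 = 573 N.

F ≈ 573 N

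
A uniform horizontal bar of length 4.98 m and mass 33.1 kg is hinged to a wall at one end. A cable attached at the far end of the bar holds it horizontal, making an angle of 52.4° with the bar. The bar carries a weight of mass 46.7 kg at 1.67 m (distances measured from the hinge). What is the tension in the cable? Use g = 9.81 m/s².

Take moments about the hinge.
Beam weight: 33.1 × 9.81 = 324.7 N down at 2.49 m → arm 2.49 m, τ = 324.7 × 2.49 = 808.5 N·m clockwise.
Weight: 46.7 × 9.81 = 458.1 N down at 1.67 m → arm 1.67 m, τ = 458.1 × 1.67 = 765 N·m clockwise.
Total clockwise load moment = 1574 N·m.
The cable tension T acts at 4.98 m; only its component perpendicular to the bar, T sinθ, produces torque. sin 52.4° = 0.7923.
Setting net torque to zero: T × 4.98 × 0.7923 = 1574 → T = 1574 / 3.946 = 399 N.

T ≈ 399 N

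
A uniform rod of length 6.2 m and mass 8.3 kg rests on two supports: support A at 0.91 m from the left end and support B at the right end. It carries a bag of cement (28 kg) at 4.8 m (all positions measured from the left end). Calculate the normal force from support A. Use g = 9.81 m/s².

R_A ≈ 120 N

Choose support B as the axis so its reaction then has zero moment arm.
Beam weight: 8.3 × 9.81 = 81.42 N down at 3.1 m → arm 3.1 m, τ = 81.42 × 3.1 = 252.4 N·m counterclockwise.
Bag of cement: 28 × 9.81 = 274.7 N down at 4.8 m → arm 1.4 m, τ = 274.7 × 1.4 = 384.6 N·m counterclockwise.
Net load moment about support B = 637 N·m counterclockwise.
Reaction R at support A is upward at 0.91 m, arm 5.29 m → moment R × 5.29 clockwise.
Στ = 0 ⇒ R × 5.29 = 637 ⇒ R = 120 N.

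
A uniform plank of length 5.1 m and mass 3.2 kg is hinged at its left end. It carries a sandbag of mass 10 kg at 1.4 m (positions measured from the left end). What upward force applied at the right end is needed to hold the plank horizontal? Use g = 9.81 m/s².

F ≈ 42.6 N

Taking torques about the left end:
Beam weight: 3.2 × 9.81 = 31.39 N down at 2.55 m → arm 2.55 m, τ = 31.39 × 2.55 = 80.04 N·m clockwise.
Sandbag: 10 × 9.81 = 98.1 N down at 1.4 m → arm 1.4 m, τ = 98.1 × 1.4 = 137.3 N·m clockwise.
Net moment of the loads = 217.3 N·m clockwise.
The upward force F acts at the right end, arm 5.1 m, giving F × 5.1 counterclockwise.
For rotational equilibrium, F × 5.1 = 217.3, so F = 217.3 / 5.1 = 42.6 N.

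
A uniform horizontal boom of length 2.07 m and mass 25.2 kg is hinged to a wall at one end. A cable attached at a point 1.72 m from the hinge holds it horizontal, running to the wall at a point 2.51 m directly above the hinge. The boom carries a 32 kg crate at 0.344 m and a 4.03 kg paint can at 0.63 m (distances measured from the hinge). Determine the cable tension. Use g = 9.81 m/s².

Choose the hinge as the axis so the unknown hinge reaction has zero arm there.
Beam weight: 25.2 × 9.81 = 247.2 N down at 1.035 m → arm 1.035 m, τ = 247.2 × 1.035 = 255.9 N·m clockwise.
Crate: 32 × 9.81 = 313.9 N down at 0.344 m → arm 0.344 m, τ = 313.9 × 0.344 = 108 N·m clockwise.
Paint can: 4.03 × 9.81 = 39.53 N down at 0.63 m → arm 0.63 m, τ = 39.53 × 0.63 = 24.9 N·m clockwise.
Total clockwise load moment = 388.8 N·m.
The cable tension T acts at 1.72 m; only its component perpendicular to the boom, T sinθ, produces torque. sinθ = h/√(h²+d²) = 2.51/√(2.51²+1.72²) = 0.8249.
For rotational equilibrium, T × 1.72 × 0.8249 = 388.8, so T = 388.8 / 1.419 = 274 N.

T ≈ 274 N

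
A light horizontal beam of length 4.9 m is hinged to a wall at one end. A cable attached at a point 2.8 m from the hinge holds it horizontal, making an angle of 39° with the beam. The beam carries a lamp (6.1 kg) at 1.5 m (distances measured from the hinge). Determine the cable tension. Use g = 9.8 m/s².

About the hinge:
Lamp: 6.1 × 9.8 = 59.78 N down at 1.5 m → arm 1.5 m, τ = 59.78 × 1.5 = 89.67 N·m clockwise.
Total clockwise load moment = 89.67 N·m.
The cable tension T acts at 2.8 m; only its component perpendicular to the beam, T sinθ, produces torque. sin 39° = 0.6293.
Στ = 0 ⇒ T × 2.8 × 0.6293 = 89.67 ⇒ T = 89.67 / 1.762 = 50.9 N.

T ≈ 50.9 N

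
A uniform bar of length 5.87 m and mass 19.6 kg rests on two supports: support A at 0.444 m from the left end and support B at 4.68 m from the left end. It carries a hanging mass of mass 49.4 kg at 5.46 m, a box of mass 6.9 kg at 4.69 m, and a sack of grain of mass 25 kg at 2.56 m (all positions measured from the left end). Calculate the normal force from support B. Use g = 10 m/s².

R_B ≈ 894 N

About support A:
Beam weight: 19.6 × 10 = 196 N down at 2.935 m → arm 2.491 m, τ = 196 × 2.491 = 488.2 N·m clockwise.
Hanging mass: 49.4 × 10 = 494 N down at 5.46 m → arm 5.016 m, τ = 494 × 5.016 = 2478 N·m clockwise.
Box: 6.9 × 10 = 69 N down at 4.69 m → arm 4.246 m, τ = 69 × 4.246 = 293 N·m clockwise.
Sack of grain: 25 × 10 = 250 N down at 2.56 m → arm 2.116 m, τ = 250 × 2.116 = 529 N·m clockwise.
Net load moment about support A = 3788 N·m clockwise.
Reaction R at support B is upward at 4.68 m, arm 4.236 m → moment R × 4.236 counterclockwise.
Balancing moments: R × 4.236 = 3788, giving R = 894 N.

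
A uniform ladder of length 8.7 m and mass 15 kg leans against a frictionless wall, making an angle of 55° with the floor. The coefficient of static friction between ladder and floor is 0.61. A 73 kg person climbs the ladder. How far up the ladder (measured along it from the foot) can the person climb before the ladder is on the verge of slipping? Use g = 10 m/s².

d ≈ 8.24 m

Taking torques about the foot of the ladder:
Ladder weight 15×10 = 150 N acts at 4.35 m along the ladder; its horizontal arm is 4.35·cos55° = 2.495 m → τ = 374.2 N·m clockwise.
Person weight 73×10 = 730 N at distance d → arm d·cos55° → τ = 730·d·0.5736 clockwise.
Wall normal N at the top has arm L sinθ = 7.127 m counterclockwise, so Στ = 0 gives N·7.127 = 374.2 + 418.7·d.
ΣFy = 0 ⇒ N_floor = 880 N, so the maximum friction is μ_s·N_floor = 0.61×880 = 536.8 N. ΣFx = 0 ⇒ N_wall = f, so at the slipping point N = 536.8 N.
Substituting: 536.8×7.127 = 374.2 + 418.7·d ⇒ d = (3826 − 374.2) / 418.7 = 8.24 m.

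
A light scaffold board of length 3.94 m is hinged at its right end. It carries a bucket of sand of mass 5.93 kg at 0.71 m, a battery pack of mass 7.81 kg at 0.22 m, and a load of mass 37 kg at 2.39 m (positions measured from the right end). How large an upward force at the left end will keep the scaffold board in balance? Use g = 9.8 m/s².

F ≈ 235 N

Sum moments about the right end (the unknown pivot reaction has zero arm there).
Bucket of sand: 5.93 × 9.8 = 58.11 N down at 0.71 m → arm 0.71 m, τ = 58.11 × 0.71 = 41.26 N·m counterclockwise.
Battery pack: 7.81 × 9.8 = 76.54 N down at 0.22 m → arm 0.22 m, τ = 76.54 × 0.22 = 16.84 N·m counterclockwise.
Load: 37 × 9.8 = 362.6 N down at 2.39 m → arm 2.39 m, τ = 362.6 × 2.39 = 866.6 N·m counterclockwise.
Net moment of the loads = 924.7 N·m counterclockwise.
The upward force F acts at the left end, arm 3.94 m, giving F × 3.94 clockwise.
Balancing moments: F × 3.94 = 924.7, giving F = 924.7 / 3.94 = 235 N.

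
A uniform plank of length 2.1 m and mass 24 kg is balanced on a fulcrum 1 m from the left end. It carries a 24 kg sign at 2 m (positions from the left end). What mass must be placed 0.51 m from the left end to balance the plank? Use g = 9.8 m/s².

m ≈ 51.4 kg

Take moments about the fulcrum (at 1 m from the left end).
Beam weight: 24 × 9.8 = 235.2 N down at 1.05 m → arm 0.05 m, τ = 235.2 × 0.05 = 11.76 N·m clockwise.
Sign: 24 × 9.8 = 235.2 N down at 2 m → arm 1 m, τ = 235.2 × 1 = 235.2 N·m clockwise.
Net moment of known loads = 247 N·m clockwise.
An unknown mass m at 0.51 m has arm 0.49 m; its moment is m·g·0.49 counterclockwise.
Στ = 0 ⇒ m × 9.8 × 0.49 = 247 ⇒ m = 247 / (9.8 × 0.49) = 51.4 kg.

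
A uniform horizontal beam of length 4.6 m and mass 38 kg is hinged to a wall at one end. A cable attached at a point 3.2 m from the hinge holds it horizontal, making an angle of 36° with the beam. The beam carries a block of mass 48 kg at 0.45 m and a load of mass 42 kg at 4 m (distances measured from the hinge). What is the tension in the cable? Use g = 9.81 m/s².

T ≈ 1440 N

Choose the hinge as the axis so the unknown hinge reaction has zero arm there.
Beam weight: 38 × 9.81 = 372.8 N down at 2.3 m → arm 2.3 m, τ = 372.8 × 2.3 = 857.4 N·m clockwise.
Block: 48 × 9.81 = 470.9 N down at 0.45 m → arm 0.45 m, τ = 470.9 × 0.45 = 211.9 N·m clockwise.
Load: 42 × 9.81 = 412 N down at 4 m → arm 4 m, τ = 412 × 4 = 1648 N·m clockwise.
Total clockwise load moment = 2717 N·m.
The cable tension T acts at 3.2 m; only its component perpendicular to the beam, T sinθ, produces torque. sin 36° = 0.5878.
Balancing moments: T × 3.2 × 0.5878 = 2717, giving T = 2717 / 1.881 = 1440 N.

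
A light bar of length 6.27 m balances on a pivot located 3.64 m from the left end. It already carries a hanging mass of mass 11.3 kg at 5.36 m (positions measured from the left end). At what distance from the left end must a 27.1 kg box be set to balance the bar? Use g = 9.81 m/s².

x ≈ 2.92 m from the left end

Taking torques about the pivot (at 3.64 m from the left end):
Hanging mass: 11.3 × 9.81 = 110.9 N down at 5.36 m → arm 1.72 m, τ = 110.9 × 1.72 = 190.7 N·m clockwise.
Net moment of existing loads = 190.7 N·m clockwise.
The box weighs 27.1 × 9.81 = 265.9 N and must supply an equal counterclockwise moment, so its lever arm about the pivot is 190.7 / 265.9 = 0.717 m.
That puts it at 3.64 − 0.717 = 2.92 m from the left end.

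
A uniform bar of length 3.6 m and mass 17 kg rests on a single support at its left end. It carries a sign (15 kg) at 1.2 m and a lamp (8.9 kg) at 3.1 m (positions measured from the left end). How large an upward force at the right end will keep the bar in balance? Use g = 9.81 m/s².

F ≈ 208 N

About the left end:
Beam weight: 17 × 9.81 = 166.8 N down at 1.8 m → arm 1.8 m, τ = 166.8 × 1.8 = 300.2 N·m clockwise.
Sign: 15 × 9.81 = 147.2 N down at 1.2 m → arm 1.2 m, τ = 147.2 × 1.2 = 176.6 N·m clockwise.
Lamp: 8.9 × 9.81 = 87.31 N down at 3.1 m → arm 3.1 m, τ = 87.31 × 3.1 = 270.7 N·m clockwise.
Net moment of the loads = 747.5 N·m clockwise.
The upward force F acts at the right end, arm 3.6 m, giving F × 3.6 counterclockwise.
Balancing moments: F × 3.6 = 747.5, giving F = 747.5 / 3.6 = 208 N.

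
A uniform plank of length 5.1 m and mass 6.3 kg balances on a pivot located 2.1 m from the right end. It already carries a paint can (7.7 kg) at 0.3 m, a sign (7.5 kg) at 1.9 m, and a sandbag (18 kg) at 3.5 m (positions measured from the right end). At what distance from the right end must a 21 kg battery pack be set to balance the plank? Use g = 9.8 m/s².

x ≈ 1.5 m from the right end

Taking torques about the pivot (at 2.1 m from the right end):
Beam weight: 6.3 × 9.8 = 61.74 N down at 2.55 m → arm 0.45 m, τ = 61.74 × 0.45 = 27.78 N·m counterclockwise.
Paint can: 7.7 × 9.8 = 75.46 N down at 0.3 m → arm 1.8 m, τ = 75.46 × 1.8 = 135.8 N·m clockwise.
Sign: 7.5 × 9.8 = 73.5 N down at 1.9 m → arm 0.2 m, τ = 73.5 × 0.2 = 14.7 N·m clockwise.
Sandbag: 18 × 9.8 = 176.4 N down at 3.5 m → arm 1.4 m, τ = 176.4 × 1.4 = 247 N·m counterclockwise.
Net moment of existing loads = 124.3 N·m counterclockwise.
The battery pack weighs 21 × 9.8 = 205.8 N and must supply an equal clockwise moment, so its lever arm about the pivot is 124.3 / 205.8 = 0.604 m.
That puts it at 2.1 − 0.604 = 1.5 m from the right end.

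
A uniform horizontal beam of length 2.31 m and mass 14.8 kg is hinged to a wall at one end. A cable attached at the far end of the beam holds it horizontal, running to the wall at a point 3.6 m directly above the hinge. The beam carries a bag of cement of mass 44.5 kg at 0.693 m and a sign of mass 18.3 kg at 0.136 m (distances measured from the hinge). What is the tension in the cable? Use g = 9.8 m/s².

T ≈ 254 N

Take moments about the hinge.
Beam weight: 14.8 × 9.8 = 145 N down at 1.155 m → arm 1.155 m, τ = 145 × 1.155 = 167.5 N·m clockwise.
Bag of cement: 44.5 × 9.8 = 436.1 N down at 0.693 m → arm 0.693 m, τ = 436.1 × 0.693 = 302.2 N·m clockwise.
Sign: 18.3 × 9.8 = 179.3 N down at 0.136 m → arm 0.136 m, τ = 179.3 × 0.136 = 24.38 N·m clockwise.
Total clockwise load moment = 494.1 N·m.
The cable tension T acts at 2.31 m; only its component perpendicular to the beam, T sinθ, produces torque. sinθ = h/√(h²+d²) = 3.6/√(3.6²+2.31²) = 0.8416.
Setting net torque to zero: T × 2.31 × 0.8416 = 494.1 → T = 494.1 / 1.944 = 254 N.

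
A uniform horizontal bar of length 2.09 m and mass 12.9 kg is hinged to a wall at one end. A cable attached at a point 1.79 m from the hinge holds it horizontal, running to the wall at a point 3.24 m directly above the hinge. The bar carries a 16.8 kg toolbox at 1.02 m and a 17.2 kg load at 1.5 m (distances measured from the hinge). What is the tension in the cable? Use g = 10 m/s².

Taking torques about the hinge:
Beam weight: 12.9 × 10 = 129 N down at 1.045 m → arm 1.045 m, τ = 129 × 1.045 = 134.8 N·m clockwise.
Toolbox: 16.8 × 10 = 168 N down at 1.02 m → arm 1.02 m, τ = 168 × 1.02 = 171.4 N·m clockwise.
Load: 17.2 × 10 = 172 N down at 1.5 m → arm 1.5 m, τ = 172 × 1.5 = 258 N·m clockwise.
Total clockwise load moment = 564.2 N·m.
The cable tension T acts at 1.79 m; only its component perpendicular to the bar, T sinθ, produces torque. sinθ = h/√(h²+d²) = 3.24/√(3.24²+1.79²) = 0.8753.
Setting net torque to zero: T × 1.79 × 0.8753 = 564.2 → T = 564.2 / 1.567 = 360 N.

T ≈ 360 N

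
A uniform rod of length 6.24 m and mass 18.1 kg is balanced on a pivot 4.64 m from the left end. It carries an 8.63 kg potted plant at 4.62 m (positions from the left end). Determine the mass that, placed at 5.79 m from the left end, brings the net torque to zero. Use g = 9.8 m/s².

m ≈ 24.1 kg

Choose the pivot (at 4.64 m from the left end) as the axis so the support reaction has zero arm there.
Beam weight: 18.1 × 9.8 = 177.4 N down at 3.12 m → arm 1.52 m, τ = 177.4 × 1.52 = 269.6 N·m counterclockwise.
Potted plant: 8.63 × 9.8 = 84.57 N down at 4.62 m → arm 0.02 m, τ = 84.57 × 0.02 = 1.691 N·m counterclockwise.
Net moment of known loads = 271.3 N·m counterclockwise.
An unknown mass m at 5.79 m has arm 1.15 m; its moment is m·g·1.15 clockwise.
For rotational equilibrium, m × 9.8 × 1.15 = 271.3, so m = 271.3 / (9.8 × 1.15) = 24.1 kg.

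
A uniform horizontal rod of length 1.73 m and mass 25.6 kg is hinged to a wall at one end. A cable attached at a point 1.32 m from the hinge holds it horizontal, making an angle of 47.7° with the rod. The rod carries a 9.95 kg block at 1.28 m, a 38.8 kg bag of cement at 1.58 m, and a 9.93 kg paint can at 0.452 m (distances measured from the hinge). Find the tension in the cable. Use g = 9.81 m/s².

Choose the hinge as the axis so the unknown hinge reaction has zero arm there.
Beam weight: 25.6 × 9.81 = 251.1 N down at 0.865 m → arm 0.865 m, τ = 251.1 × 0.865 = 217.2 N·m clockwise.
Block: 9.95 × 9.81 = 97.61 N down at 1.28 m → arm 1.28 m, τ = 97.61 × 1.28 = 124.9 N·m clockwise.
Bag of cement: 38.8 × 9.81 = 380.6 N down at 1.58 m → arm 1.58 m, τ = 380.6 × 1.58 = 601.3 N·m clockwise.
Paint can: 9.93 × 9.81 = 97.41 N down at 0.452 m → arm 0.452 m, τ = 97.41 × 0.452 = 44.03 N·m clockwise.
Total clockwise load moment = 987.4 N·m.
The cable tension T acts at 1.32 m; only its component perpendicular to the rod, T sinθ, produces torque. sin 47.7° = 0.7396.
Στ = 0 ⇒ T × 1.32 × 0.7396 = 987.4 ⇒ T = 987.4 / 0.9763 = 1010 N.

T ≈ 1010 N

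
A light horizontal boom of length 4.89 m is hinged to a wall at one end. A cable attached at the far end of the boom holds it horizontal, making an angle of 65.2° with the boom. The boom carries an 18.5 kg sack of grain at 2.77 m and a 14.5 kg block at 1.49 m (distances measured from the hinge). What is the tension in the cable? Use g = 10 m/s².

Sum moments about the hinge (the unknown hinge reaction has zero arm there).
Sack of grain: 18.5 × 10 = 185 N down at 2.77 m → arm 2.77 m, τ = 185 × 2.77 = 512.5 N·m clockwise.
Block: 14.5 × 10 = 145 N down at 1.49 m → arm 1.49 m, τ = 145 × 1.49 = 216.1 N·m clockwise.
Total clockwise load moment = 728.6 N·m.
The cable tension T acts at 4.89 m; only its component perpendicular to the boom, T sinθ, produces torque. sin 65.2° = 0.9078.
For rotational equilibrium, T × 4.89 × 0.9078 = 728.6, so T = 728.6 / 4.439 = 164 N.

T ≈ 164 N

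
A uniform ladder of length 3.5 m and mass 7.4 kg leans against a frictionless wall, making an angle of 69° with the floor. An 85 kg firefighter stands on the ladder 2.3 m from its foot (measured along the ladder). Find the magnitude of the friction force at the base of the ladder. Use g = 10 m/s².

Taking torques about the foot of the ladder:
Ladder weight 7.4×10 = 74 N acts at 1.75 m along the ladder; its horizontal arm is 1.75·cos69° = 0.6271 m → τ = 46.41 N·m clockwise.
Firefighter: 85×10 = 850 N at 2.3 m → arm 0.8242 m → τ = 700.6 N·m clockwise.
Wall normal N acts horizontally at the top; its moment arm is the height L sinθ = 3.5·sin69° = 3.268 m, counterclockwise.
Στ = 0 ⇒ N × 3.268 = 747 ⇒ N = 229 N.
ΣFx = 0: friction at the foot balances the wall's push, so f = N_wall = 229 N.

f ≈ 229 N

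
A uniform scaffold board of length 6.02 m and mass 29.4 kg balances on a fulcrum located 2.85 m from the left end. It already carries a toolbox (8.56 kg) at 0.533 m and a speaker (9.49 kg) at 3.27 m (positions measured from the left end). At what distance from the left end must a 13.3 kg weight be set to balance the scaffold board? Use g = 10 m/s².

x ≈ 3.69 m from the left end

Taking torques about the fulcrum (at 2.85 m from the left end):
Beam weight: 29.4 × 10 = 294 N down at 3.01 m → arm 0.16 m, τ = 294 × 0.16 = 47.04 N·m clockwise.
Toolbox: 8.56 × 10 = 85.6 N down at 0.533 m → arm 2.317 m, τ = 85.6 × 2.317 = 198.3 N·m counterclockwise.
Speaker: 9.49 × 10 = 94.9 N down at 3.27 m → arm 0.42 m, τ = 94.9 × 0.42 = 39.86 N·m clockwise.
Net moment of existing loads = 111.4 N·m counterclockwise.
The weight weighs 13.3 × 10 = 133 N and must supply an equal clockwise moment, so its lever arm about the fulcrum is 111.4 / 133 = 0.838 m.
That puts it at 2.85 + 0.838 = 3.69 m from the left end.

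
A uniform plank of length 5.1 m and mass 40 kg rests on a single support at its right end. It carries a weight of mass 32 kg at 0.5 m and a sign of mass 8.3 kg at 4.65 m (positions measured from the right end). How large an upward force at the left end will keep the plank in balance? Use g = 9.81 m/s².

F ≈ 301 N

Take moments about the right end.
Beam weight: 40 × 9.81 = 392.4 N down at 2.55 m → arm 2.55 m, τ = 392.4 × 2.55 = 1001 N·m counterclockwise.
Weight: 32 × 9.81 = 313.9 N down at 0.5 m → arm 0.5 m, τ = 313.9 × 0.5 = 156.9 N·m counterclockwise.
Sign: 8.3 × 9.81 = 81.42 N down at 4.65 m → arm 4.65 m, τ = 81.42 × 4.65 = 378.6 N·m counterclockwise.
Net moment of the loads = 1536 N·m counterclockwise.
The upward force F acts at the left end, arm 5.1 m, giving F × 5.1 clockwise.
Setting net torque to zero: F × 5.1 = 1536 → F = 1536 / 5.1 = 301 N.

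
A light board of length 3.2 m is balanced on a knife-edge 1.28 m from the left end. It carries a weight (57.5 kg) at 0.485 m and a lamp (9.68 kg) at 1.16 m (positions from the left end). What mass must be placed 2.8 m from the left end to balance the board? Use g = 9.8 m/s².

Sum moments about the knife-edge (at 1.28 m from the left end) (the support reaction has zero arm there).
Weight: 57.5 × 9.8 = 563.5 N down at 0.485 m → arm 0.795 m, τ = 563.5 × 0.795 = 448 N·m counterclockwise.
Lamp: 9.68 × 9.8 = 94.86 N down at 1.16 m → arm 0.12 m, τ = 94.86 × 0.12 = 11.38 N·m counterclockwise.
Net moment of known loads = 459.4 N·m counterclockwise.
An unknown mass m at 2.8 m has arm 1.52 m; its moment is m·g·1.52 clockwise.
For rotational equilibrium, m × 9.8 × 1.52 = 459.4, so m = 459.4 / (9.8 × 1.52) = 30.8 kg.

m ≈ 30.8 kg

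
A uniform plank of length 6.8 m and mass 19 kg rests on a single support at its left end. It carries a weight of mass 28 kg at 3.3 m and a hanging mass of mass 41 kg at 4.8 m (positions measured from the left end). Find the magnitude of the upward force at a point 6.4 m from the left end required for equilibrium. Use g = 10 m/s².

Taking torques about the left end:
Beam weight: 19 × 10 = 190 N down at 3.4 m → arm 3.4 m, τ = 190 × 3.4 = 646 N·m clockwise.
Weight: 28 × 10 = 280 N down at 3.3 m → arm 3.3 m, τ = 280 × 3.3 = 924 N·m clockwise.
Hanging mass: 41 × 10 = 410 N down at 4.8 m → arm 4.8 m, τ = 410 × 4.8 = 1968 N·m clockwise.
Net moment of the loads = 3538 N·m clockwise.
The upward force F acts at a point 6.4 m from the left end, arm 6.4 m, giving F × 6.4 counterclockwise.
Balancing moments: F × 6.4 = 3538, giving F = 3538 / 6.4 = 553 N.

F ≈ 553 N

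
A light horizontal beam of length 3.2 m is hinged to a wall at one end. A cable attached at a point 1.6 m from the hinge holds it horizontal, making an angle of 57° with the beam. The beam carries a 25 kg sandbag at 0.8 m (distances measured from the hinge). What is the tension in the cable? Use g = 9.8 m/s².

Taking torques about the hinge:
Sandbag: 25 × 9.8 = 245 N down at 0.8 m → arm 0.8 m, τ = 245 × 0.8 = 196 N·m clockwise.
Total clockwise load moment = 196 N·m.
The cable tension T acts at 1.6 m; only its component perpendicular to the beam, T sinθ, produces torque. sin 57° = 0.8387.
Στ = 0 ⇒ T × 1.6 × 0.8387 = 196 ⇒ T = 196 / 1.342 = 146 N.

T ≈ 146 N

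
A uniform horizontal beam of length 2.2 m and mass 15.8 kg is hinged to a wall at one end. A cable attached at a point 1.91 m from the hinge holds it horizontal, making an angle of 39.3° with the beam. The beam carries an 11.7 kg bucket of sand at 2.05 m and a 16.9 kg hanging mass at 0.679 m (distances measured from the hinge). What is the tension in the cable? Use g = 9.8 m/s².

Sum moments about the hinge (the unknown hinge reaction has zero arm there).
Beam weight: 15.8 × 9.8 = 154.8 N down at 1.1 m → arm 1.1 m, τ = 154.8 × 1.1 = 170.3 N·m clockwise.
Bucket of sand: 11.7 × 9.8 = 114.7 N down at 2.05 m → arm 2.05 m, τ = 114.7 × 2.05 = 235.1 N·m clockwise.
Hanging mass: 16.9 × 9.8 = 165.6 N down at 0.679 m → arm 0.679 m, τ = 165.6 × 0.679 = 112.4 N·m clockwise.
Total clockwise load moment = 517.8 N·m.
The cable tension T acts at 1.91 m; only its component perpendicular to the beam, T sinθ, produces torque. sin 39.3° = 0.6334.
For rotational equilibrium, T × 1.91 × 0.6334 = 517.8, so T = 517.8 / 1.21 = 428 N.

T ≈ 428 N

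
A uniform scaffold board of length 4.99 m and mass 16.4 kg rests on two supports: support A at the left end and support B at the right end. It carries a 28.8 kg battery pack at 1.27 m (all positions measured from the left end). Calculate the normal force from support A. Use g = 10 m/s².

About support B:
Beam weight: 16.4 × 10 = 164 N down at 2.495 m → arm 2.495 m, τ = 164 × 2.495 = 409.2 N·m counterclockwise.
Battery pack: 28.8 × 10 = 288 N down at 1.27 m → arm 3.72 m, τ = 288 × 3.72 = 1071 N·m counterclockwise.
Net load moment about support B = 1480 N·m counterclockwise.
Reaction R at support A is upward at 0 m, arm 4.99 m → moment R × 4.99 clockwise.
For rotational equilibrium, R × 4.99 = 1480, so R = 297 N.

R_A ≈ 297 N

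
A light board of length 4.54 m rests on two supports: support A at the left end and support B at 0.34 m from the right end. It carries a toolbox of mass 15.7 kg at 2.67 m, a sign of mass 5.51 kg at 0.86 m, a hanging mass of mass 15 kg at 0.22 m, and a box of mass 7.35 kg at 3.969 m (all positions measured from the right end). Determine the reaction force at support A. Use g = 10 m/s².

R_A ≈ 153 N

Choose support B as the axis so its reaction then has zero moment arm.
Toolbox: 15.7 × 10 = 157 N down at 2.67 m → arm 2.33 m, τ = 157 × 2.33 = 365.8 N·m counterclockwise.
Sign: 5.51 × 10 = 55.1 N down at 0.86 m → arm 0.52 m, τ = 55.1 × 0.52 = 28.65 N·m counterclockwise.
Hanging mass: 15 × 10 = 150 N down at 0.22 m → arm 0.12 m, τ = 150 × 0.12 = 18 N·m clockwise.
Box: 7.35 × 10 = 73.5 N down at 3.969 m → arm 3.629 m, τ = 73.5 × 3.629 = 266.7 N·m counterclockwise.
Net load moment about support B = 643.1 N·m counterclockwise.
Reaction R at support A is upward at 4.54 m, arm 4.2 m → moment R × 4.2 clockwise.
Setting net torque to zero: R × 4.2 = 643.1 → R = 153 N.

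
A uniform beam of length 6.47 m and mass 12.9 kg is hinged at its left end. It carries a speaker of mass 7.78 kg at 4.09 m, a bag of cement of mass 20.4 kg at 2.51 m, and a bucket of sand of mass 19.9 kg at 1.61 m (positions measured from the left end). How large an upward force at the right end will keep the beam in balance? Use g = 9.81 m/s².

Sum moments about the left end (the unknown pivot reaction has zero arm there).
Beam weight: 12.9 × 9.81 = 126.5 N down at 3.235 m → arm 3.235 m, τ = 126.5 × 3.235 = 409.2 N·m clockwise.
Speaker: 7.78 × 9.81 = 76.32 N down at 4.09 m → arm 4.09 m, τ = 76.32 × 4.09 = 312.1 N·m clockwise.
Bag of cement: 20.4 × 9.81 = 200.1 N down at 2.51 m → arm 2.51 m, τ = 200.1 × 2.51 = 502.3 N·m clockwise.
Bucket of sand: 19.9 × 9.81 = 195.2 N down at 1.61 m → arm 1.61 m, τ = 195.2 × 1.61 = 314.3 N·m clockwise.
Net moment of the loads = 1538 N·m clockwise.
The upward force F acts at the right end, arm 6.47 m, giving F × 6.47 counterclockwise.
Στ = 0 ⇒ F × 6.47 = 1538 ⇒ F = 1538 / 6.47 = 238 N.

F ≈ 238 N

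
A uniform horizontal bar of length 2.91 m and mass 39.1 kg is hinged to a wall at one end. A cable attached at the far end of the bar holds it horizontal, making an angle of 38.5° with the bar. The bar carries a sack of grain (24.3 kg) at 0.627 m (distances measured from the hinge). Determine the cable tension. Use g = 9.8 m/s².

T ≈ 390 N

Taking torques about the hinge:
Beam weight: 39.1 × 9.8 = 383.2 N down at 1.455 m → arm 1.455 m, τ = 383.2 × 1.455 = 557.6 N·m clockwise.
Sack of grain: 24.3 × 9.8 = 238.1 N down at 0.627 m → arm 0.627 m, τ = 238.1 × 0.627 = 149.3 N·m clockwise.
Total clockwise load moment = 706.9 N·m.
The cable tension T acts at 2.91 m; only its component perpendicular to the bar, T sinθ, produces torque. sin 38.5° = 0.6225.
Balancing moments: T × 2.91 × 0.6225 = 706.9, giving T = 706.9 / 1.811 = 390 N.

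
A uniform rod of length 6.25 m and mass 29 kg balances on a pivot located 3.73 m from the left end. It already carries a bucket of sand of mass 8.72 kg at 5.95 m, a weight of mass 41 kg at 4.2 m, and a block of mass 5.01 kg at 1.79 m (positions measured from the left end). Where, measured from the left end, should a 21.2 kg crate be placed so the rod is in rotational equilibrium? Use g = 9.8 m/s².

x ≈ 3.19 m from the left end

Take moments about the pivot (at 3.73 m from the left end).
Beam weight: 29 × 9.8 = 284.2 N down at 3.125 m → arm 0.605 m, τ = 284.2 × 0.605 = 171.9 N·m counterclockwise.
Bucket of sand: 8.72 × 9.8 = 85.46 N down at 5.95 m → arm 2.22 m, τ = 85.46 × 2.22 = 189.7 N·m clockwise.
Weight: 41 × 9.8 = 401.8 N down at 4.2 m → arm 0.47 m, τ = 401.8 × 0.47 = 188.8 N·m clockwise.
Block: 5.01 × 9.8 = 49.1 N down at 1.79 m → arm 1.94 m, τ = 49.1 × 1.94 = 95.25 N·m counterclockwise.
Net moment of existing loads = 111.3 N·m clockwise.
The crate weighs 21.2 × 9.8 = 207.8 N and must supply an equal counterclockwise moment, so its lever arm about the pivot is 111.3 / 207.8 = 0.536 m.
That puts it at 3.73 − 0.536 = 3.19 m from the left end.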